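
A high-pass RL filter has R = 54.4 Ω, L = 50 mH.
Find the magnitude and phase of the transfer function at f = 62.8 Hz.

Step 1 — Angular frequency: ω = 2π·62.8 = 394.6 rad/s.
Step 2 — Transfer function: H(jω) = jωL/(R + jωL).
Step 3 — Numerator jωL = j·19.73; denominator R + jωL = 54.4 + j19.73.
Step 4 — H = 0.1162 + j0.3205.
Step 5 — Magnitude: |H| = 0.3409 (-9.3 dB); phase: φ = 70.1°.

|H| = 0.3409 (-9.3 dB), φ = 70.1°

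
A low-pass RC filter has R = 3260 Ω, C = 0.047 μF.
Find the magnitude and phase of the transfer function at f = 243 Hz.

Step 1 — Angular frequency: ω = 2π·243 = 1527 rad/s.
Step 2 — Transfer function: H(jω) = 1/(1 + jωRC).
Step 3 — Denominator: 1 + jωRC = 1 + j·1527·3260·4.7e-08 = 1 + j0.2339.
Step 4 — H = 0.9481 - j0.2218.
Step 5 — Magnitude: |H| = 0.9737 (-0.2 dB); phase: φ = -13.2°.

|H| = 0.9737 (-0.2 dB), φ = -13.2°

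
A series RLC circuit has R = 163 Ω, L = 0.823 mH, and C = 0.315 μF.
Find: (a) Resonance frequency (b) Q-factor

Step 1 — Resonance condition Im(Z)=0 gives ω₀ = 1/√(LC).
Step 2 — ω₀ = 1/√(0.000823·3.15e-07) = 6.211e+04 rad/s.
Step 3 — f₀ = ω₀/(2π) = 9885 Hz.
Step 4 — Series Q: Q = ω₀L/R = 6.211e+04·0.000823/163 = 0.3136.

(a) f₀ = 9885 Hz  (b) Q = 0.3136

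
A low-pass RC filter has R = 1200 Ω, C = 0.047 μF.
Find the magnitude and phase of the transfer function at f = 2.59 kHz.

Step 1 — Angular frequency: ω = 2π·2590 = 1.627e+04 rad/s.
Step 2 — Transfer function: H(jω) = 1/(1 + jωRC).
Step 3 — Denominator: 1 + jωRC = 1 + j·1.627e+04·1200·4.7e-08 = 1 + j0.9178.
Step 4 — H = 0.5428 - j0.4982.
Step 5 — Magnitude: |H| = 0.7367 (-2.7 dB); phase: φ = -42.5°.

|H| = 0.7367 (-2.7 dB), φ = -42.5°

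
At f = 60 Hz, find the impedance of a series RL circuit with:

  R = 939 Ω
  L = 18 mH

Step 1 — Angular frequency: ω = 2π·f = 2π·60 = 377 rad/s.
Step 2 — Component impedances:
  R: Z = R = 939 Ω
  L: Z = jωL = j·377·0.018 = 0 + j6.786 Ω
Step 3 — Series combination: Z_total = R + L = 939 + j6.786 Ω = 939∠0.4° Ω.

Z = 939 + j6.786 Ω = 939∠0.4° Ω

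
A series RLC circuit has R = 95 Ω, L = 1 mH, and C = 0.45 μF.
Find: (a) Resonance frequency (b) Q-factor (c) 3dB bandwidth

Step 1 — Resonance condition Im(Z)=0 gives ω₀ = 1/√(LC).
Step 2 — ω₀ = 1/√(0.001·4.5e-07) = 4.714e+04 rad/s.
Step 3 — f₀ = ω₀/(2π) = 7503 Hz.
Step 4 — Series Q: Q = ω₀L/R = 4.714e+04·0.001/95 = 0.4962.
Step 5 — 3dB bandwidth: Δω = ω₀/Q = 9.5e+04 rad/s; BW = Δω/(2π) = 1.512e+04 Hz.

(a) f₀ = 7503 Hz  (b) Q = 0.4962  (c) BW = 1.512e+04 Hz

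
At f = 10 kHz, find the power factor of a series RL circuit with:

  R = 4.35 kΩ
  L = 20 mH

Step 1 — Angular frequency: ω = 2π·f = 2π·1e+04 = 6.283e+04 rad/s.
Step 2 — Component impedances:
  R: Z = R = 4350 Ω
  L: Z = jωL = j·6.283e+04·0.02 = 0 + j1257 Ω
Step 3 — Series combination: Z_total = R + L = 4350 + j1257 Ω = 4528∠16.1° Ω.
Step 4 — Power factor: PF = cos(φ) = Re(Z)/|Z| = 4350/4528 = 0.9607.
Step 5 — Type: Im(Z) = 1257 ⇒ lagging (phase φ = 16.1°).

PF = 0.9607 (lagging, φ = 16.1°)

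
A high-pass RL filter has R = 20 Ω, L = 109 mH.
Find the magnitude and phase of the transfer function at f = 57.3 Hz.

Step 1 — Angular frequency: ω = 2π·57.3 = 360 rad/s.
Step 2 — Transfer function: H(jω) = jωL/(R + jωL).
Step 3 — Numerator jωL = j·39.24; denominator R + jωL = 20 + j39.24.
Step 4 — H = 0.7938 + j0.4046.
Step 5 — Magnitude: |H| = 0.891 (-1.0 dB); phase: φ = 27.0°.

|H| = 0.891 (-1.0 dB), φ = 27.0°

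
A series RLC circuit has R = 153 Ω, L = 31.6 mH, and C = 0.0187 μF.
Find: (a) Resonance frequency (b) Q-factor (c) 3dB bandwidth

Step 1 — Resonance condition Im(Z)=0 gives ω₀ = 1/√(LC).
Step 2 — ω₀ = 1/√(0.0316·1.87e-08) = 4.114e+04 rad/s.
Step 3 — f₀ = ω₀/(2π) = 6547 Hz.
Step 4 — Series Q: Q = ω₀L/R = 4.114e+04·0.0316/153 = 8.496.
Step 5 — 3dB bandwidth: Δω = ω₀/Q = 4842 rad/s; BW = Δω/(2π) = 770.6 Hz.

(a) f₀ = 6547 Hz  (b) Q = 8.496  (c) BW = 770.6 Hz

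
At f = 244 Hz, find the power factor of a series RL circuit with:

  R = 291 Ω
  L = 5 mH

Step 1 — Angular frequency: ω = 2π·f = 2π·244 = 1533 rad/s.
Step 2 — Component impedances:
  R: Z = R = 291 Ω
  L: Z = jωL = j·1533·0.005 = 0 + j7.665 Ω
Step 3 — Series combination: Z_total = R + L = 291 + j7.665 Ω = 291.1∠1.5° Ω.
Step 4 — Power factor: PF = cos(φ) = Re(Z)/|Z| = 291/291.1 = 0.9997.
Step 5 — Type: Im(Z) = 7.665 ⇒ lagging (phase φ = 1.5°).

PF = 0.9997 (lagging, φ = 1.5°)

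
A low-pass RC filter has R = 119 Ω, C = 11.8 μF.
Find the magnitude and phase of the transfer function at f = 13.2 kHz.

Step 1 — Angular frequency: ω = 2π·1.32e+04 = 8.294e+04 rad/s.
Step 2 — Transfer function: H(jω) = 1/(1 + jωRC).
Step 3 — Denominator: 1 + jωRC = 1 + j·8.294e+04·119·1.18e-05 = 1 + j116.5.
Step 4 — H = 7.372e-05 - j0.008586.
Step 5 — Magnitude: |H| = 0.008586 (-41.3 dB); phase: φ = -89.5°.

|H| = 0.008586 (-41.3 dB), φ = -89.5°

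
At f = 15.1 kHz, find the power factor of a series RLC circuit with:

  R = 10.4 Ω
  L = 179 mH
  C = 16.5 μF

Step 1 — Angular frequency: ω = 2π·f = 2π·1.51e+04 = 9.488e+04 rad/s.
Step 2 — Component impedances:
  R: Z = R = 10.4 Ω
  L: Z = jωL = j·9.488e+04·0.179 = 0 + j1.698e+04 Ω
  C: Z = 1/(jωC) = -j/(ω·C) = 0 - j0.6388 Ω
Step 3 — Series combination: Z_total = R + L + C = 10.4 + j1.698e+04 Ω = 1.698e+04∠90.0° Ω.
Step 4 — Power factor: PF = cos(φ) = Re(Z)/|Z| = 10.4/16982 = 0.0006124.
Step 5 — Type: Im(Z) = 1.698e+04 ⇒ lagging (phase φ = 90.0°).

PF = 0.0006124 (lagging, φ = 90.0°)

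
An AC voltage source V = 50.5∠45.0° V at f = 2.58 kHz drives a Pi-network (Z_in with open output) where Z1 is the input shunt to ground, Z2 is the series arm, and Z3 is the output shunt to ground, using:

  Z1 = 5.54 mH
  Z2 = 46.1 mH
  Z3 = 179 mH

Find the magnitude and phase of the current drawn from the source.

Step 1 — Angular frequency: ω = 2π·f = 2π·2580 = 1.621e+04 rad/s.
Step 2 — Component impedances:
  Z1: Z = jωL = j·1.621e+04·0.00554 = 0 + j89.81 Ω
  Z2: Z = jωL = j·1.621e+04·0.0461 = 0 + j747.3 Ω
  Z3: Z = jωL = j·1.621e+04·0.179 = 0 + j2902 Ω
Step 3 — With open output, the series arm Z2 and the output shunt Z3 appear in series to ground: Z2 + Z3 = 0 + j3649 Ω.
Step 4 — Parallel with input shunt Z1: Z_in = Z1 || (Z2 + Z3) = 0 + j87.65 Ω = 87.65∠90.0° Ω.
Step 5 — Source phasor: V = 50.5∠45.0° V = 35.71 + j35.71 V.
Step 6 — Ohm's law: I = V / Z_total = (35.71 + j35.71) / (0 + j87.65) = 0.4074 - j0.4074 A.
Step 7 — Convert to polar: |I| = 0.5762 A, ∠I = -45.0°.

I = 0.5762∠-45.0° A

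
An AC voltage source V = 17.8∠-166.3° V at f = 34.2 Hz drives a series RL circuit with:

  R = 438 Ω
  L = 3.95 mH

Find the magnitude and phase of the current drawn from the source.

Step 1 — Angular frequency: ω = 2π·f = 2π·34.2 = 214.9 rad/s.
Step 2 — Component impedances:
  R: Z = R = 438 Ω
  L: Z = jωL = j·214.9·0.00395 = 0 + j0.8488 Ω
Step 3 — Series combination: Z_total = R + L = 438 + j0.8488 Ω = 438∠0.1° Ω.
Step 4 — Source phasor: V = 17.8∠-166.3° V = -17.29 - j4.216 V.
Step 5 — Ohm's law: I = V / Z_total = (-17.29 - j4.216) / (438 + j0.8488) = -0.0395 - j0.009548 A.
Step 6 — Convert to polar: |I| = 0.04064 A, ∠I = -166.4°.

I = 0.04064∠-166.4° A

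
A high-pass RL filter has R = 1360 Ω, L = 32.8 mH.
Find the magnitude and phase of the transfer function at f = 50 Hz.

Step 1 — Angular frequency: ω = 2π·50 = 314.2 rad/s.
Step 2 — Transfer function: H(jω) = jωL/(R + jωL).
Step 3 — Numerator jωL = j·10.3; denominator R + jωL = 1360 + j10.3.
Step 4 — H = 5.74e-05 + j0.007576.
Step 5 — Magnitude: |H| = 0.007577 (-42.4 dB); phase: φ = 89.6°.

|H| = 0.007577 (-42.4 dB), φ = 89.6°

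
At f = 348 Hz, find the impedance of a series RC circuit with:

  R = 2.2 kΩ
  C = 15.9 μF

Step 1 — Angular frequency: ω = 2π·f = 2π·348 = 2187 rad/s.
Step 2 — Component impedances:
  R: Z = R = 2200 Ω
  C: Z = 1/(jωC) = -j/(ω·C) = 0 - j28.76 Ω
Step 3 — Series combination: Z_total = R + C = 2200 - j28.76 Ω = 2200∠-0.7° Ω.

Z = 2200 - j28.76 Ω = 2200∠-0.7° Ω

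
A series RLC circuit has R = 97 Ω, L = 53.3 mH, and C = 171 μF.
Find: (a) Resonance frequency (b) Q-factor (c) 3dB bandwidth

Step 1 — Resonance: ω₀ = 1/√(LC) = 1/√(0.0533·0.000171) = 331.2 rad/s.
Step 2 — f₀ = ω₀/(2π) = 52.72 Hz.
Step 3 — Series Q: Q = ω₀L/R = 331.2·0.0533/97 = 0.182.
Step 4 — Bandwidth: Δω = ω₀/Q = 1820 rad/s; BW = Δω/(2π) = 289.6 Hz.

(a) f₀ = 52.72 Hz  (b) Q = 0.182  (c) BW = 289.6 Hz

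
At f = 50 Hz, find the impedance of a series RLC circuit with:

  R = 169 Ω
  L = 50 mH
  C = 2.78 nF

Step 1 — Angular frequency: ω = 2π·f = 2π·50 = 314.2 rad/s.
Step 2 — Component impedances:
  R: Z = R = 169 Ω
  L: Z = jωL = j·314.2·0.05 = 0 + j15.71 Ω
  C: Z = 1/(jωC) = -j/(ω·C) = 0 - j1.145e+06 Ω
Step 3 — Series combination: Z_total = R + L + C = 169 - j1.145e+06 Ω = 1.145e+06∠-90.0° Ω.

Z = 169 - j1.145e+06 Ω = 1.145e+06∠-90.0° Ω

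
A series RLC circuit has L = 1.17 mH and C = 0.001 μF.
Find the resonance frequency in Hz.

Step 1 — Resonance condition Im(Z)=0 gives ω₀ = 1/√(LC).
Step 2 — ω₀ = 1/√(0.00117·1e-09) = 9.245e+05 rad/s.
Step 3 — f₀ = ω₀/(2π) = 1.471e+05 Hz.

f₀ = 1.471e+05 Hz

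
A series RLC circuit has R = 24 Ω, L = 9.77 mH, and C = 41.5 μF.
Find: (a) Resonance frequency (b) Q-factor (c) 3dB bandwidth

Step 1 — Resonance condition Im(Z)=0 gives ω₀ = 1/√(LC).
Step 2 — ω₀ = 1/√(0.00977·4.15e-05) = 1570 rad/s.
Step 3 — f₀ = ω₀/(2π) = 249.9 Hz.
Step 4 — Series Q: Q = ω₀L/R = 1570·0.00977/24 = 0.6393.
Step 5 — 3dB bandwidth: Δω = ω₀/Q = 2456 rad/s; BW = Δω/(2π) = 391 Hz.

(a) f₀ = 249.9 Hz  (b) Q = 0.6393  (c) BW = 391 Hz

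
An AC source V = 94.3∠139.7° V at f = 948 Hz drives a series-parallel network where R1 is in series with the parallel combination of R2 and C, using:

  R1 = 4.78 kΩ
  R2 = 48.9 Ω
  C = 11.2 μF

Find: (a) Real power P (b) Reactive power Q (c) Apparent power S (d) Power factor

Step 1 — Angular frequency: ω = 2π·f = 2π·948 = 5956 rad/s.
Step 2 — Component impedances:
  R1: Z = R = 4780 Ω
  R2: Z = R = 48.9 Ω
  C: Z = 1/(jωC) = -j/(ω·C) = 0 - j14.99 Ω
Step 3 — Parallel branch: R2 || C = 1/(1/R2 + 1/C) = 4.2 - j13.7 Ω.
Step 4 — Series with R1: Z_total = R1 + (R2 || C) = 4784 - j13.7 Ω = 4784∠-0.2° Ω.
Step 5 — Source phasor: V = 94.3∠139.7° V = -71.92 + j60.99 V.
Step 6 — Current: I = V / Z = -0.01507 + j0.01271 A = 0.01971∠139.9° A.
Step 7 — Complex power: S = V·I* = 1.859 - j0.005323 VA.
Step 8 — Real power: P = Re(S) = 1.859 W.
Step 9 — Reactive power: Q = Im(S) = -0.005323 VAR.
Step 10 — Apparent power: |S| = 1.859 VA.
Step 11 — Power factor: PF = P/|S| = 1 (leading).

(a) P = 1.859 W  (b) Q = -0.005323 VAR  (c) S = 1.859 VA  (d) PF = 1 (leading)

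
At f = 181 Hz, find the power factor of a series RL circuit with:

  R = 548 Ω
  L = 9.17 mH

Step 1 — Angular frequency: ω = 2π·f = 2π·181 = 1137 rad/s.
Step 2 — Component impedances:
  R: Z = R = 548 Ω
  L: Z = jωL = j·1137·0.00917 = 0 + j10.43 Ω
Step 3 — Series combination: Z_total = R + L = 548 + j10.43 Ω = 548.1∠1.1° Ω.
Step 4 — Power factor: PF = cos(φ) = Re(Z)/|Z| = 548/548.1 = 0.9998.
Step 5 — Type: Im(Z) = 10.43 ⇒ lagging (phase φ = 1.1°).

PF = 0.9998 (lagging, φ = 1.1°)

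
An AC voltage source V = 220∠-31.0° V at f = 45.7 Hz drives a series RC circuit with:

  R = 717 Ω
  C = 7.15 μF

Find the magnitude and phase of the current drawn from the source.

Step 1 — Angular frequency: ω = 2π·f = 2π·45.7 = 287.1 rad/s.
Step 2 — Component impedances:
  R: Z = R = 717 Ω
  C: Z = 1/(jωC) = -j/(ω·C) = 0 - j487.1 Ω
Step 3 — Series combination: Z_total = R + C = 717 - j487.1 Ω = 866.8∠-34.2° Ω.
Step 4 — Source phasor: V = 220∠-31.0° V = 188.6 - j113.3 V.
Step 5 — Ohm's law: I = V / Z_total = (188.6 - j113.3) / (717 - j487.1) = 0.2534 + j0.01412 A.
Step 6 — Convert to polar: |I| = 0.2538 A, ∠I = 3.2°.

I = 0.2538∠3.2° A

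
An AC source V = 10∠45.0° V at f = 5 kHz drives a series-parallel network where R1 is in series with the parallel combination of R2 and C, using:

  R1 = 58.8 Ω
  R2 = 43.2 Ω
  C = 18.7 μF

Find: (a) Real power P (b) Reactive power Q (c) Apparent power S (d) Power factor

Step 1 — Angular frequency: ω = 2π·f = 2π·5000 = 3.142e+04 rad/s.
Step 2 — Component impedances:
  R1: Z = R = 58.8 Ω
  R2: Z = R = 43.2 Ω
  C: Z = 1/(jωC) = -j/(ω·C) = 0 - j1.702 Ω
Step 3 — Parallel branch: R2 || C = 1/(1/R2 + 1/C) = 0.06697 - j1.7 Ω.
Step 4 — Series with R1: Z_total = R1 + (R2 || C) = 58.87 - j1.7 Ω = 58.89∠-1.7° Ω.
Step 5 — Source phasor: V = 10∠45.0° V = 7.071 + j7.071 V.
Step 6 — Current: I = V / Z = 0.1166 + j0.1235 A = 0.1698∠46.7° A.
Step 7 — Complex power: S = V·I* = 1.697 - j0.049 VA.
Step 8 — Real power: P = Re(S) = 1.697 W.
Step 9 — Reactive power: Q = Im(S) = -0.049 VAR.
Step 10 — Apparent power: |S| = 1.698 VA.
Step 11 — Power factor: PF = P/|S| = 0.9996 (leading).

(a) P = 1.697 W  (b) Q = -0.049 VAR  (c) S = 1.698 VA  (d) PF = 0.9996 (leading)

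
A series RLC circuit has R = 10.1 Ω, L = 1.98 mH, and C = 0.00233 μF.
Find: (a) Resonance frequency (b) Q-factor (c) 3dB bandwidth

Step 1 — Resonance condition Im(Z)=0 gives ω₀ = 1/√(LC).
Step 2 — ω₀ = 1/√(0.00198·2.33e-09) = 4.656e+05 rad/s.
Step 3 — f₀ = ω₀/(2π) = 7.41e+04 Hz.
Step 4 — Series Q: Q = ω₀L/R = 4.656e+05·0.00198/10.1 = 91.27.
Step 5 — 3dB bandwidth: Δω = ω₀/Q = 5101 rad/s; BW = Δω/(2π) = 811.9 Hz.

(a) f₀ = 7.41e+04 Hz  (b) Q = 91.27  (c) BW = 811.9 Hz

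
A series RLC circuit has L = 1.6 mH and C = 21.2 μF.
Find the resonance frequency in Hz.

Step 1 — Resonance condition Im(Z)=0 gives ω₀ = 1/√(LC).
Step 2 — ω₀ = 1/√(0.0016·2.12e-05) = 5430 rad/s.
Step 3 — f₀ = ω₀/(2π) = 864.2 Hz.

f₀ = 864.2 Hz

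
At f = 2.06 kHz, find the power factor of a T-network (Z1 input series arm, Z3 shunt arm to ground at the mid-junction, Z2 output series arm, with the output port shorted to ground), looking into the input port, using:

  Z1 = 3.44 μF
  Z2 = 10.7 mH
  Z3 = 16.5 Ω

Step 1 — Angular frequency: ω = 2π·f = 2π·2060 = 1.294e+04 rad/s.
Step 2 — Component impedances:
  Z1: Z = 1/(jωC) = -j/(ω·C) = 0 - j22.46 Ω
  Z2: Z = jωL = j·1.294e+04·0.0107 = 0 + j138.5 Ω
  Z3: Z = R = 16.5 Ω
Step 3 — With the output port shorted to ground, the output series arm Z2 runs from the junction to ground; the shunt arm Z3 also runs from the junction to ground. They appear in parallel: Z3 || Z2 = 16.27 + j1.938 Ω.
Step 4 — Series with input arm Z1: Z_in = Z1 + (Z3 || Z2) = 16.27 - j20.52 Ω = 26.19∠-51.6° Ω.
Step 5 — Power factor: PF = cos(φ) = Re(Z)/|Z| = 16.2691/26.1876 = 0.6213.
Step 6 — Type: Im(Z) = -20.52 ⇒ leading (phase φ = -51.6°).

PF = 0.6213 (leading, φ = -51.6°)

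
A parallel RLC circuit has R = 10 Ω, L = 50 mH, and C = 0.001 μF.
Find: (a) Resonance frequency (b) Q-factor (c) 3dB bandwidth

Step 1 — Resonance: ω₀ = 1/√(LC) = 1/√(0.05·1e-09) = 1.414e+05 rad/s.
Step 2 — f₀ = ω₀/(2π) = 2.251e+04 Hz.
Step 3 — Parallel Q: Q = R/(ω₀L) = 10/(1.414e+05·0.05) = 0.001414.
Step 4 — Bandwidth: Δω = ω₀/Q = 1e+08 rad/s; BW = Δω/(2π) = 1.592e+07 Hz.

(a) f₀ = 2.251e+04 Hz  (b) Q = 0.001414  (c) BW = 1.592e+07 Hz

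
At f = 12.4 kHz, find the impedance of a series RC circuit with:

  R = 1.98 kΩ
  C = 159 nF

Step 1 — Angular frequency: ω = 2π·f = 2π·1.24e+04 = 7.791e+04 rad/s.
Step 2 — Component impedances:
  R: Z = R = 1980 Ω
  C: Z = 1/(jωC) = -j/(ω·C) = 0 - j80.72 Ω
Step 3 — Series combination: Z_total = R + C = 1980 - j80.72 Ω = 1982∠-2.3° Ω.

Z = 1980 - j80.72 Ω = 1982∠-2.3° Ω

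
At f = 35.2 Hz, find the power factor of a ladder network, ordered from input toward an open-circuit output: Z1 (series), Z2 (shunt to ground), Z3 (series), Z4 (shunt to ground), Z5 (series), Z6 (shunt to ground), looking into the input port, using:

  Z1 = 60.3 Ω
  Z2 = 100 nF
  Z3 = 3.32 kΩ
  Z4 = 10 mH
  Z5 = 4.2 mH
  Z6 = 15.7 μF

Step 1 — Angular frequency: ω = 2π·f = 2π·35.2 = 221.2 rad/s.
Step 2 — Component impedances:
  Z1: Z = R = 60.3 Ω
  Z2: Z = 1/(jωC) = -j/(ω·C) = 0 - j4.521e+04 Ω
  Z3: Z = R = 3320 Ω
  Z4: Z = jωL = j·221.2·0.01 = 0 + j2.212 Ω
  Z5: Z = jωL = j·221.2·0.0042 = 0 + j0.9289 Ω
  Z6: Z = 1/(jωC) = -j/(ω·C) = 0 - j288 Ω
Step 3 — Ladder network (open output): work backward from the far end, alternating series and parallel combinations. Z_in = 3363 - j240.3 Ω = 3371∠-4.1° Ω.
Step 4 — Power factor: PF = cos(φ) = Re(Z)/|Z| = 3362.82/3371.39 = 0.9975.
Step 5 — Type: Im(Z) = -240.3 ⇒ leading (phase φ = -4.1°).

PF = 0.9975 (leading, φ = -4.1°)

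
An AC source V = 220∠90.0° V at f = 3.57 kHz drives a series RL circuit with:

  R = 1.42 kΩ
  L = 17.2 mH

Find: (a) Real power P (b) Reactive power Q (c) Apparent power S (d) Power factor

Step 1 — Angular frequency: ω = 2π·f = 2π·3570 = 2.243e+04 rad/s.
Step 2 — Component impedances:
  R: Z = R = 1420 Ω
  L: Z = jωL = j·2.243e+04·0.0172 = 0 + j385.8 Ω
Step 3 — Series combination: Z_total = R + L = 1420 + j385.8 Ω = 1471∠15.2° Ω.
Step 4 — Source phasor: V = 220∠90.0° V = 0 + j220 V.
Step 5 — Current: I = V / Z = 0.0392 + j0.1443 A = 0.1495∠74.8° A.
Step 6 — Complex power: S = V·I* = 31.74 + j8.624 VA.
Step 7 — Real power: P = Re(S) = 31.74 W.
Step 8 — Reactive power: Q = Im(S) = 8.624 VAR.
Step 9 — Apparent power: |S| = 32.89 VA.
Step 10 — Power factor: PF = P/|S| = 0.965 (lagging).

(a) P = 31.74 W  (b) Q = 8.624 VAR  (c) S = 32.89 VA  (d) PF = 0.965 (lagging)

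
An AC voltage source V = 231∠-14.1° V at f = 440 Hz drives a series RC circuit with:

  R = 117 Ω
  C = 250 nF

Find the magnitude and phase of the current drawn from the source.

Step 1 — Angular frequency: ω = 2π·f = 2π·440 = 2765 rad/s.
Step 2 — Component impedances:
  R: Z = R = 117 Ω
  C: Z = 1/(jωC) = -j/(ω·C) = 0 - j1447 Ω
Step 3 — Series combination: Z_total = R + C = 117 - j1447 Ω = 1452∠-85.4° Ω.
Step 4 — Source phasor: V = 231∠-14.1° V = 224 - j56.28 V.
Step 5 — Ohm's law: I = V / Z_total = (224 - j56.28) / (117 - j1447) = 0.05108 + j0.1507 A.
Step 6 — Convert to polar: |I| = 0.1591 A, ∠I = 71.3°.

I = 0.1591∠71.3° A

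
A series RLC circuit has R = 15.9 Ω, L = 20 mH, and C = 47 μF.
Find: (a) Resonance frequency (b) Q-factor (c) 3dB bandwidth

Step 1 — Resonance condition Im(Z)=0 gives ω₀ = 1/√(LC).
Step 2 — ω₀ = 1/√(0.02·4.7e-05) = 1031 rad/s.
Step 3 — f₀ = ω₀/(2π) = 164.2 Hz.
Step 4 — Series Q: Q = ω₀L/R = 1031·0.02/15.9 = 1.297.
Step 5 — 3dB bandwidth: Δω = ω₀/Q = 795 rad/s; BW = Δω/(2π) = 126.5 Hz.

(a) f₀ = 164.2 Hz  (b) Q = 1.297  (c) BW = 126.5 Hz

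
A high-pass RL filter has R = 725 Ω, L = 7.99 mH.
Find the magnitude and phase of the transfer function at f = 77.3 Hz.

Step 1 — Angular frequency: ω = 2π·77.3 = 485.7 rad/s.
Step 2 — Transfer function: H(jω) = jωL/(R + jωL).
Step 3 — Numerator jωL = j·3.881; denominator R + jωL = 725 + j3.881.
Step 4 — H = 2.865e-05 + j0.005352.
Step 5 — Magnitude: |H| = 0.005353 (-45.4 dB); phase: φ = 89.7°.

|H| = 0.005353 (-45.4 dB), φ = 89.7°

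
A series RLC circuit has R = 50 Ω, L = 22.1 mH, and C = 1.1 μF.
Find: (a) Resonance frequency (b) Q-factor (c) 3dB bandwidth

Step 1 — Resonance condition Im(Z)=0 gives ω₀ = 1/√(LC).
Step 2 — ω₀ = 1/√(0.0221·1.1e-06) = 6414 rad/s.
Step 3 — f₀ = ω₀/(2π) = 1021 Hz.
Step 4 — Series Q: Q = ω₀L/R = 6414·0.0221/50 = 2.835.
Step 5 — 3dB bandwidth: Δω = ω₀/Q = 2262 rad/s; BW = Δω/(2π) = 360.1 Hz.

(a) f₀ = 1021 Hz  (b) Q = 2.835  (c) BW = 360.1 Hz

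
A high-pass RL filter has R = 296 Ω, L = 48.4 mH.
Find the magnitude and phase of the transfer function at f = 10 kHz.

Step 1 — Angular frequency: ω = 2π·1e+04 = 6.283e+04 rad/s.
Step 2 — Transfer function: H(jω) = jωL/(R + jωL).
Step 3 — Numerator jωL = j·3041; denominator R + jωL = 296 + j3041.
Step 4 — H = 0.9906 + j0.09642.
Step 5 — Magnitude: |H| = 0.9953 (-0.0 dB); phase: φ = 5.6°.

|H| = 0.9953 (-0.0 dB), φ = 5.6°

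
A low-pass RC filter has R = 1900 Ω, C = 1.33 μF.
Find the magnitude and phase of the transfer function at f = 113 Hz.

Step 1 — Angular frequency: ω = 2π·113 = 710 rad/s.
Step 2 — Transfer function: H(jω) = 1/(1 + jωRC).
Step 3 — Denominator: 1 + jωRC = 1 + j·710·1900·1.33e-06 = 1 + j1.794.
Step 4 — H = 0.237 - j0.4253.
Step 5 — Magnitude: |H| = 0.4868 (-6.3 dB); phase: φ = -60.9°.

|H| = 0.4868 (-6.3 dB), φ = -60.9°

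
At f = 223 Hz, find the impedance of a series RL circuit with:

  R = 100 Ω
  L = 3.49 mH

Step 1 — Angular frequency: ω = 2π·f = 2π·223 = 1401 rad/s.
Step 2 — Component impedances:
  R: Z = R = 100 Ω
  L: Z = jωL = j·1401·0.00349 = 0 + j4.89 Ω
Step 3 — Series combination: Z_total = R + L = 100 + j4.89 Ω = 100.1∠2.8° Ω.

Z = 100 + j4.89 Ω = 100.1∠2.8° Ω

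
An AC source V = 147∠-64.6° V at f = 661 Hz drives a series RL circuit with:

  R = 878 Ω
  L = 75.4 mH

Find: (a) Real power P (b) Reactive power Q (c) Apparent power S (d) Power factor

Step 1 — Angular frequency: ω = 2π·f = 2π·661 = 4153 rad/s.
Step 2 — Component impedances:
  R: Z = R = 878 Ω
  L: Z = jωL = j·4153·0.0754 = 0 + j313.2 Ω
Step 3 — Series combination: Z_total = R + L = 878 + j313.2 Ω = 932.2∠19.6° Ω.
Step 4 — Source phasor: V = 147∠-64.6° V = 63.05 - j132.8 V.
Step 5 — Current: I = V / Z = 0.01586 - j0.1569 A = 0.1577∠-84.2° A.
Step 6 — Complex power: S = V·I* = 21.83 + j7.787 VA.
Step 7 — Real power: P = Re(S) = 21.83 W.
Step 8 — Reactive power: Q = Im(S) = 7.787 VAR.
Step 9 — Apparent power: |S| = 23.18 VA.
Step 10 — Power factor: PF = P/|S| = 0.9419 (lagging).

(a) P = 21.83 W  (b) Q = 7.787 VAR  (c) S = 23.18 VA  (d) PF = 0.9419 (lagging)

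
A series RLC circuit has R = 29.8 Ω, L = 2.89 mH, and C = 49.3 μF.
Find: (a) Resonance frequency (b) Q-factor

Step 1 — Resonance condition Im(Z)=0 gives ω₀ = 1/√(LC).
Step 2 — ω₀ = 1/√(0.00289·4.93e-05) = 2649 rad/s.
Step 3 — f₀ = ω₀/(2π) = 421.6 Hz.
Step 4 — Series Q: Q = ω₀L/R = 2649·0.00289/29.8 = 0.2569.

(a) f₀ = 421.6 Hz  (b) Q = 0.2569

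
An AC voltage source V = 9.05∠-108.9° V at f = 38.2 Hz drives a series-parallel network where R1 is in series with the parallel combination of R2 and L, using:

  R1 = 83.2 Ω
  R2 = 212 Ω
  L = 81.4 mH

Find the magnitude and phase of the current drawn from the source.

Step 1 — Angular frequency: ω = 2π·f = 2π·38.2 = 240 rad/s.
Step 2 — Component impedances:
  R1: Z = R = 83.2 Ω
  R2: Z = R = 212 Ω
  L: Z = jωL = j·240·0.0814 = 0 + j19.54 Ω
Step 3 — Parallel branch: R2 || L = 1/(1/R2 + 1/L) = 1.785 + j19.37 Ω.
Step 4 — Series with R1: Z_total = R1 + (R2 || L) = 84.99 + j19.37 Ω = 87.17∠12.8° Ω.
Step 5 — Source phasor: V = 9.05∠-108.9° V = -2.931 - j8.562 V.
Step 6 — Ohm's law: I = V / Z_total = (-2.931 - j8.562) / (84.99 + j19.37) = -0.05462 - j0.0883 A.
Step 7 — Convert to polar: |I| = 0.1038 A, ∠I = -121.7°.

I = 0.1038∠-121.7° A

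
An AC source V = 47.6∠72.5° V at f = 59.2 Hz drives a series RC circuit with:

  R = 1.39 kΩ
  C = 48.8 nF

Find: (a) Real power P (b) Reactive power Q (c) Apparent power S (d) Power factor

Step 1 — Angular frequency: ω = 2π·f = 2π·59.2 = 372 rad/s.
Step 2 — Component impedances:
  R: Z = R = 1390 Ω
  C: Z = 1/(jωC) = -j/(ω·C) = 0 - j5.509e+04 Ω
Step 3 — Series combination: Z_total = R + C = 1390 - j5.509e+04 Ω = 5.511e+04∠-88.6° Ω.
Step 4 — Source phasor: V = 47.6∠72.5° V = 14.31 + j45.4 V.
Step 5 — Current: I = V / Z = -0.000817 + j0.0002804 A = 0.0008638∠161.1° A.
Step 6 — Complex power: S = V·I* = 0.001037 - j0.0411 VA.
Step 7 — Real power: P = Re(S) = 0.001037 W.
Step 8 — Reactive power: Q = Im(S) = -0.0411 VAR.
Step 9 — Apparent power: |S| = 0.04111 VA.
Step 10 — Power factor: PF = P/|S| = 0.02522 (leading).

(a) P = 0.001037 W  (b) Q = -0.0411 VAR  (c) S = 0.04111 VA  (d) PF = 0.02522 (leading)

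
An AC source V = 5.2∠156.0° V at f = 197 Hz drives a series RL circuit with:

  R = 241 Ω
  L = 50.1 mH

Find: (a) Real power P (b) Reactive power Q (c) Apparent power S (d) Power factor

Step 1 — Angular frequency: ω = 2π·f = 2π·197 = 1238 rad/s.
Step 2 — Component impedances:
  R: Z = R = 241 Ω
  L: Z = jωL = j·1238·0.0501 = 0 + j62.01 Ω
Step 3 — Series combination: Z_total = R + L = 241 + j62.01 Ω = 248.9∠14.4° Ω.
Step 4 — Source phasor: V = 5.2∠156.0° V = -4.75 + j2.115 V.
Step 5 — Current: I = V / Z = -0.01637 + j0.01299 A = 0.0209∠141.6° A.
Step 6 — Complex power: S = V·I* = 0.1052 + j0.02708 VA.
Step 7 — Real power: P = Re(S) = 0.1052 W.
Step 8 — Reactive power: Q = Im(S) = 0.02708 VAR.
Step 9 — Apparent power: |S| = 0.1087 VA.
Step 10 — Power factor: PF = P/|S| = 0.9685 (lagging).

(a) P = 0.1052 W  (b) Q = 0.02708 VAR  (c) S = 0.1087 VA  (d) PF = 0.9685 (lagging)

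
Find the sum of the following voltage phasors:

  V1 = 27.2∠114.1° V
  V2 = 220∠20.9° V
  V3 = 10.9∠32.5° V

Step 1 — Convert each phasor to rectangular form:
  V1 = 27.2·(cos(114.1°) + j·sin(114.1°)) = -11.11 + j24.83 V
  V2 = 220·(cos(20.9°) + j·sin(20.9°)) = 205.5 + j78.48 V
  V3 = 10.9·(cos(32.5°) + j·sin(32.5°)) = 9.193 + j5.857 V
Step 2 — Sum components: V_total = 203.6 + j109.2 V.
Step 3 — Convert to polar: |V_total| = 231 V, ∠V_total = 28.2°.

V_total = 231∠28.2° V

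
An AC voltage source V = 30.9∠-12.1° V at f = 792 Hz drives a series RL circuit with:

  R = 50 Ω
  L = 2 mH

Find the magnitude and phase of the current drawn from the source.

Step 1 — Angular frequency: ω = 2π·f = 2π·792 = 4976 rad/s.
Step 2 — Component impedances:
  R: Z = R = 50 Ω
  L: Z = jωL = j·4976·0.002 = 0 + j9.953 Ω
Step 3 — Series combination: Z_total = R + L = 50 + j9.953 Ω = 50.98∠11.3° Ω.
Step 4 — Source phasor: V = 30.9∠-12.1° V = 30.21 - j6.477 V.
Step 5 — Ohm's law: I = V / Z_total = (30.21 - j6.477) / (50 + j9.953) = 0.5564 - j0.2403 A.
Step 6 — Convert to polar: |I| = 0.6061 A, ∠I = -23.4°.

I = 0.6061∠-23.4° A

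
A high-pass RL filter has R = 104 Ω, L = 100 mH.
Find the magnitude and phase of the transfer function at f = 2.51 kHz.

Step 1 — Angular frequency: ω = 2π·2510 = 1.577e+04 rad/s.
Step 2 — Transfer function: H(jω) = jωL/(R + jωL).
Step 3 — Numerator jωL = j·1577; denominator R + jωL = 104 + j1577.
Step 4 — H = 0.9957 + j0.06566.
Step 5 — Magnitude: |H| = 0.9978 (-0.0 dB); phase: φ = 3.8°.

|H| = 0.9978 (-0.0 dB), φ = 3.8°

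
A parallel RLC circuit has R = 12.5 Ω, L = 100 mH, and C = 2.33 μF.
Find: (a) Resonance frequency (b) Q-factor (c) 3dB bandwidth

Step 1 — Resonance: ω₀ = 1/√(LC) = 1/√(0.1·2.33e-06) = 2072 rad/s.
Step 2 — f₀ = ω₀/(2π) = 329.7 Hz.
Step 3 — Parallel Q: Q = R/(ω₀L) = 12.5/(2072·0.1) = 0.06034.
Step 4 — Bandwidth: Δω = ω₀/Q = 3.433e+04 rad/s; BW = Δω/(2π) = 5465 Hz.

(a) f₀ = 329.7 Hz  (b) Q = 0.06034  (c) BW = 5465 Hz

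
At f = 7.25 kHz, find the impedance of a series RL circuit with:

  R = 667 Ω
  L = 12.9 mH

Step 1 — Angular frequency: ω = 2π·f = 2π·7250 = 4.555e+04 rad/s.
Step 2 — Component impedances:
  R: Z = R = 667 Ω
  L: Z = jωL = j·4.555e+04·0.0129 = 0 + j587.6 Ω
Step 3 — Series combination: Z_total = R + L = 667 + j587.6 Ω = 888.9∠41.4° Ω.

Z = 667 + j587.6 Ω = 888.9∠41.4° Ω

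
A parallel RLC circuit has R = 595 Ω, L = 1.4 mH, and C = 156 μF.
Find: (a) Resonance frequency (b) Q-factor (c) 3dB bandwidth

Step 1 — Resonance: ω₀ = 1/√(LC) = 1/√(0.0014·0.000156) = 2140 rad/s.
Step 2 — f₀ = ω₀/(2π) = 340.6 Hz.
Step 3 — Parallel Q: Q = R/(ω₀L) = 595/(2140·0.0014) = 198.6.
Step 4 — Bandwidth: Δω = ω₀/Q = 10.77 rad/s; BW = Δω/(2π) = 1.715 Hz.

(a) f₀ = 340.6 Hz  (b) Q = 198.6  (c) BW = 1.715 Hz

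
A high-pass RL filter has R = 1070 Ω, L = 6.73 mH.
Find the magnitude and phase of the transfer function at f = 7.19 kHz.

Step 1 — Angular frequency: ω = 2π·7190 = 4.518e+04 rad/s.
Step 2 — Transfer function: H(jω) = jωL/(R + jωL).
Step 3 — Numerator jωL = j·304; denominator R + jωL = 1070 + j304.
Step 4 — H = 0.07471 + j0.2629.
Step 5 — Magnitude: |H| = 0.2733 (-11.3 dB); phase: φ = 74.1°.

|H| = 0.2733 (-11.3 dB), φ = 74.1°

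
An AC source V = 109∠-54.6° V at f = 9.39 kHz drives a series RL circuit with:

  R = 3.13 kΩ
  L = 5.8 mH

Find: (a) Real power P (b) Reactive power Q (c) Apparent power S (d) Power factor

Step 1 — Angular frequency: ω = 2π·f = 2π·9390 = 5.9e+04 rad/s.
Step 2 — Component impedances:
  R: Z = R = 3130 Ω
  L: Z = jωL = j·5.9e+04·0.0058 = 0 + j342.2 Ω
Step 3 — Series combination: Z_total = R + L = 3130 + j342.2 Ω = 3149∠6.2° Ω.
Step 4 — Source phasor: V = 109∠-54.6° V = 63.14 - j88.85 V.
Step 5 — Current: I = V / Z = 0.01687 - j0.03023 A = 0.03462∠-60.8° A.
Step 6 — Complex power: S = V·I* = 3.751 + j0.4101 VA.
Step 7 — Real power: P = Re(S) = 3.751 W.
Step 8 — Reactive power: Q = Im(S) = 0.4101 VAR.
Step 9 — Apparent power: |S| = 3.773 VA.
Step 10 — Power factor: PF = P/|S| = 0.9941 (lagging).

(a) P = 3.751 W  (b) Q = 0.4101 VAR  (c) S = 3.773 VA  (d) PF = 0.9941 (lagging)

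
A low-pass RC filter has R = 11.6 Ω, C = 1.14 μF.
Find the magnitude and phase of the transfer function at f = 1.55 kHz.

Step 1 — Angular frequency: ω = 2π·1550 = 9739 rad/s.
Step 2 — Transfer function: H(jω) = 1/(1 + jωRC).
Step 3 — Denominator: 1 + jωRC = 1 + j·9739·11.6·1.14e-06 = 1 + j0.1288.
Step 4 — H = 0.9837 - j0.1267.
Step 5 — Magnitude: |H| = 0.9918 (-0.1 dB); phase: φ = -7.3°.

|H| = 0.9918 (-0.1 dB), φ = -7.3°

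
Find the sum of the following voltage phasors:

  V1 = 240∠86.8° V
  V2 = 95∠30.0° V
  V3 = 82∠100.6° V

Step 1 — Convert each phasor to rectangular form:
  V1 = 240·(cos(86.8°) + j·sin(86.8°)) = 13.4 + j239.6 V
  V2 = 95·(cos(30.0°) + j·sin(30.0°)) = 82.27 + j47.5 V
  V3 = 82·(cos(100.6°) + j·sin(100.6°)) = -15.08 + j80.6 V
Step 2 — Sum components: V_total = 80.59 + j367.7 V.
Step 3 — Convert to polar: |V_total| = 376.5 V, ∠V_total = 77.6°.

V_total = 376.5∠77.6° V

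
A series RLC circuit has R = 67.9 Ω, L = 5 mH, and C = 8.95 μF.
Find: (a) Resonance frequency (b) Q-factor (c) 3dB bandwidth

Step 1 — Resonance condition Im(Z)=0 gives ω₀ = 1/√(LC).
Step 2 — ω₀ = 1/√(0.005·8.95e-06) = 4727 rad/s.
Step 3 — f₀ = ω₀/(2π) = 752.4 Hz.
Step 4 — Series Q: Q = ω₀L/R = 4727·0.005/67.9 = 0.3481.
Step 5 — 3dB bandwidth: Δω = ω₀/Q = 1.358e+04 rad/s; BW = Δω/(2π) = 2161 Hz.

(a) f₀ = 752.4 Hz  (b) Q = 0.3481  (c) BW = 2161 Hz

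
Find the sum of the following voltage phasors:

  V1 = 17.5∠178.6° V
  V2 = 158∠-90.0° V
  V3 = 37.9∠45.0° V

Step 1 — Convert each phasor to rectangular form:
  V1 = 17.5·(cos(178.6°) + j·sin(178.6°)) = -17.49 + j0.4276 V
  V2 = 158·(cos(-90.0°) + j·sin(-90.0°)) = 0 - j158 V
  V3 = 37.9·(cos(45.0°) + j·sin(45.0°)) = 26.8 + j26.8 V
Step 2 — Sum components: V_total = 9.305 - j130.8 V.
Step 3 — Convert to polar: |V_total| = 131.1 V, ∠V_total = -85.9°.

V_total = 131.1∠-85.9° V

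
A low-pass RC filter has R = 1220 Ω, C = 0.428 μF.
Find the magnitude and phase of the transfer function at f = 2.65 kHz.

Step 1 — Angular frequency: ω = 2π·2650 = 1.665e+04 rad/s.
Step 2 — Transfer function: H(jω) = 1/(1 + jωRC).
Step 3 — Denominator: 1 + jωRC = 1 + j·1.665e+04·1220·4.28e-07 = 1 + j8.694.
Step 4 — H = 0.01306 - j0.1135.
Step 5 — Magnitude: |H| = 0.1143 (-18.8 dB); phase: φ = -83.4°.

|H| = 0.1143 (-18.8 dB), φ = -83.4°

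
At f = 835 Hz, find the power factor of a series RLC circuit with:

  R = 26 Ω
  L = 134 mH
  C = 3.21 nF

Step 1 — Angular frequency: ω = 2π·f = 2π·835 = 5246 rad/s.
Step 2 — Component impedances:
  R: Z = R = 26 Ω
  L: Z = jωL = j·5246·0.134 = 0 + j703 Ω
  C: Z = 1/(jωC) = -j/(ω·C) = 0 - j5.938e+04 Ω
Step 3 — Series combination: Z_total = R + L + C = 26 - j5.868e+04 Ω = 5.868e+04∠-90.0° Ω.
Step 4 — Power factor: PF = cos(φ) = Re(Z)/|Z| = 26/5.868e+04 = 0.0004431.
Step 5 — Type: Im(Z) = -5.868e+04 ⇒ leading (phase φ = -90.0°).

PF = 0.0004431 (leading, φ = -90.0°)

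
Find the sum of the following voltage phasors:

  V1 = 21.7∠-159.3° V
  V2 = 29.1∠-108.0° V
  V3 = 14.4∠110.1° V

Step 1 — Convert each phasor to rectangular form:
  V1 = 21.7·(cos(-159.3°) + j·sin(-159.3°)) = -20.3 - j7.67 V
  V2 = 29.1·(cos(-108.0°) + j·sin(-108.0°)) = -8.992 - j27.68 V
  V3 = 14.4·(cos(110.1°) + j·sin(110.1°)) = -4.949 + j13.52 V
Step 2 — Sum components: V_total = -34.24 - j21.82 V.
Step 3 — Convert to polar: |V_total| = 40.6 V, ∠V_total = -147.5°.

V_total = 40.6∠-147.5° V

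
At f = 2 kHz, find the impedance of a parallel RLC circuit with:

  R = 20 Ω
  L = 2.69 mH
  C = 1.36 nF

Step 1 — Angular frequency: ω = 2π·f = 2π·2000 = 1.257e+04 rad/s.
Step 2 — Component impedances:
  R: Z = R = 20 Ω
  L: Z = jωL = j·1.257e+04·0.00269 = 0 + j33.8 Ω
  C: Z = 1/(jωC) = -j/(ω·C) = 0 - j5.851e+04 Ω
Step 3 — Parallel combination: 1/Z_total = 1/R + 1/L + 1/C; Z_total = 14.82 + j8.762 Ω = 17.22∠30.6° Ω.

Z = 14.82 + j8.762 Ω = 17.22∠30.6° Ω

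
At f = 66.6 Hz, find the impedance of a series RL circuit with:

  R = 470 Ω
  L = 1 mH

Step 1 — Angular frequency: ω = 2π·f = 2π·66.6 = 418.5 rad/s.
Step 2 — Component impedances:
  R: Z = R = 470 Ω
  L: Z = jωL = j·418.5·0.001 = 0 + j0.4185 Ω
Step 3 — Series combination: Z_total = R + L = 470 + j0.4185 Ω = 470∠0.1° Ω.

Z = 470 + j0.4185 Ω = 470∠0.1° Ω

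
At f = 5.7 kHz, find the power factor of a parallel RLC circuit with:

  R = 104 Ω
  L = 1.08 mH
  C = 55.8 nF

Step 1 — Angular frequency: ω = 2π·f = 2π·5700 = 3.581e+04 rad/s.
Step 2 — Component impedances:
  R: Z = R = 104 Ω
  L: Z = jωL = j·3.581e+04·0.00108 = 0 + j38.68 Ω
  C: Z = 1/(jωC) = -j/(ω·C) = 0 - j500.4 Ω
Step 3 — Parallel combination: 1/Z_total = 1/R + 1/L + 1/C; Z_total = 14.54 + j36.06 Ω = 38.88∠68.0° Ω.
Step 4 — Power factor: PF = cos(φ) = Re(Z)/|Z| = 14.535/38.88 = 0.3738.
Step 5 — Type: Im(Z) = 36.06 ⇒ lagging (phase φ = 68.0°).

PF = 0.3738 (lagging, φ = 68.0°)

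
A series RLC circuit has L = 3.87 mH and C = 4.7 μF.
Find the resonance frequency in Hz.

Step 1 — Resonance condition Im(Z)=0 gives ω₀ = 1/√(LC).
Step 2 — ω₀ = 1/√(0.00387·4.7e-06) = 7415 rad/s.
Step 3 — f₀ = ω₀/(2π) = 1180 Hz.

f₀ = 1180 Hz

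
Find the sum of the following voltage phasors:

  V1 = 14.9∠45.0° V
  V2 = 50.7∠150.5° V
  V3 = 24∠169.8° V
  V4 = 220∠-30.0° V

Step 1 — Convert each phasor to rectangular form:
  V1 = 14.9·(cos(45.0°) + j·sin(45.0°)) = 10.54 + j10.54 V
  V2 = 50.7·(cos(150.5°) + j·sin(150.5°)) = -44.13 + j24.97 V
  V3 = 24·(cos(169.8°) + j·sin(169.8°)) = -23.62 + j4.25 V
  V4 = 220·(cos(-30.0°) + j·sin(-30.0°)) = 190.5 - j110 V
Step 2 — Sum components: V_total = 133.3 - j70.25 V.
Step 3 — Convert to polar: |V_total| = 150.7 V, ∠V_total = -27.8°.

V_total = 150.7∠-27.8° V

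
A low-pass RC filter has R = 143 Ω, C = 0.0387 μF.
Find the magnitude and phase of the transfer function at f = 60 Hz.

Step 1 — Angular frequency: ω = 2π·60 = 377 rad/s.
Step 2 — Transfer function: H(jω) = 1/(1 + jωRC).
Step 3 — Denominator: 1 + jωRC = 1 + j·377·143·3.87e-08 = 1 + j0.002086.
Step 4 — H = 1 - j0.002086.
Step 5 — Magnitude: |H| = 1 (-0.0 dB); phase: φ = -0.1°.

|H| = 1 (-0.0 dB), φ = -0.1°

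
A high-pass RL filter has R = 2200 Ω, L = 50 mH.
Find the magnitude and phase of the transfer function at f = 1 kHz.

Step 1 — Angular frequency: ω = 2π·1000 = 6283 rad/s.
Step 2 — Transfer function: H(jω) = jωL/(R + jωL).
Step 3 — Numerator jωL = j·314.2; denominator R + jωL = 2200 + j314.2.
Step 4 — H = 0.01998 + j0.1399.
Step 5 — Magnitude: |H| = 0.1414 (-17.0 dB); phase: φ = 81.9°.

|H| = 0.1414 (-17.0 dB), φ = 81.9°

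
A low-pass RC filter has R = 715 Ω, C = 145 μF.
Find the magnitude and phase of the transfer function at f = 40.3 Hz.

Step 1 — Angular frequency: ω = 2π·40.3 = 253.2 rad/s.
Step 2 — Transfer function: H(jω) = 1/(1 + jωRC).
Step 3 — Denominator: 1 + jωRC = 1 + j·253.2·715·0.000145 = 1 + j26.25.
Step 4 — H = 0.001449 - j0.03804.
Step 5 — Magnitude: |H| = 0.03807 (-28.4 dB); phase: φ = -87.8°.

|H| = 0.03807 (-28.4 dB), φ = -87.8°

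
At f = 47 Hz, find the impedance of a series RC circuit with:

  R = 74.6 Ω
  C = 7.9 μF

Step 1 — Angular frequency: ω = 2π·f = 2π·47 = 295.3 rad/s.
Step 2 — Component impedances:
  R: Z = R = 74.6 Ω
  C: Z = 1/(jωC) = -j/(ω·C) = 0 - j428.6 Ω
Step 3 — Series combination: Z_total = R + C = 74.6 - j428.6 Ω = 435.1∠-80.1° Ω.

Z = 74.6 - j428.6 Ω = 435.1∠-80.1° Ω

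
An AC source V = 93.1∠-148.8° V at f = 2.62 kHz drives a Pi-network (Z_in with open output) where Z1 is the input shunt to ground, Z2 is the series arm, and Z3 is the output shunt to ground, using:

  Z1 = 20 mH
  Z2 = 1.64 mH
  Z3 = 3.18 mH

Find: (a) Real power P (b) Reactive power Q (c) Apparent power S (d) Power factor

Step 1 — Angular frequency: ω = 2π·f = 2π·2620 = 1.646e+04 rad/s.
Step 2 — Component impedances:
  Z1: Z = jωL = j·1.646e+04·0.02 = 0 + j329.2 Ω
  Z2: Z = jωL = j·1.646e+04·0.00164 = 0 + j27 Ω
  Z3: Z = jωL = j·1.646e+04·0.00318 = 0 + j52.35 Ω
Step 3 — With open output, the series arm Z2 and the output shunt Z3 appear in series to ground: Z2 + Z3 = 0 + j79.35 Ω.
Step 4 — Parallel with input shunt Z1: Z_in = Z1 || (Z2 + Z3) = 0 + j63.94 Ω = 63.94∠90.0° Ω.
Step 5 — Source phasor: V = 93.1∠-148.8° V = -79.63 - j48.23 V.
Step 6 — Current: I = V / Z = -0.7543 + j1.246 A = 1.456∠121.2° A.
Step 7 — Complex power: S = V·I* = 0 + j135.6 VA.
Step 8 — Real power: P = Re(S) = 0 W.
Step 9 — Reactive power: Q = Im(S) = 135.6 VAR.
Step 10 — Apparent power: |S| = 135.6 VA.
Step 11 — Power factor: PF = P/|S| = 0 (lagging).

(a) P = 0 W  (b) Q = 135.6 VAR  (c) S = 135.6 VA  (d) PF = 0 (lagging)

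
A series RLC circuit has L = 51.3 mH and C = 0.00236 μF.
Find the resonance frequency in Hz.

Step 1 — Resonance condition Im(Z)=0 gives ω₀ = 1/√(LC).
Step 2 — ω₀ = 1/√(0.0513·2.36e-09) = 9.088e+04 rad/s.
Step 3 — f₀ = ω₀/(2π) = 1.446e+04 Hz.

f₀ = 1.446e+04 Hz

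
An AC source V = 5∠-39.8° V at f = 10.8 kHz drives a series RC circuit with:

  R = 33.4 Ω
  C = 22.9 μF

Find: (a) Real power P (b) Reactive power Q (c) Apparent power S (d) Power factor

Step 1 — Angular frequency: ω = 2π·f = 2π·1.08e+04 = 6.786e+04 rad/s.
Step 2 — Component impedances:
  R: Z = R = 33.4 Ω
  C: Z = 1/(jωC) = -j/(ω·C) = 0 - j0.6435 Ω
Step 3 — Series combination: Z_total = R + C = 33.4 - j0.6435 Ω = 33.41∠-1.1° Ω.
Step 4 — Source phasor: V = 5∠-39.8° V = 3.841 - j3.201 V.
Step 5 — Current: I = V / Z = 0.1168 - j0.09357 A = 0.1497∠-38.7° A.
Step 6 — Complex power: S = V·I* = 0.7482 - j0.01442 VA.
Step 7 — Real power: P = Re(S) = 0.7482 W.
Step 8 — Reactive power: Q = Im(S) = -0.01442 VAR.
Step 9 — Apparent power: |S| = 0.7484 VA.
Step 10 — Power factor: PF = P/|S| = 0.9998 (leading).

(a) P = 0.7482 W  (b) Q = -0.01442 VAR  (c) S = 0.7484 VA  (d) PF = 0.9998 (leading)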